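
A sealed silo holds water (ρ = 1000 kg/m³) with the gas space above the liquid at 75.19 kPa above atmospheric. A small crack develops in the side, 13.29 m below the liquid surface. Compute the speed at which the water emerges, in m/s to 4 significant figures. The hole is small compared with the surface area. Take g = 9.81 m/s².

v = 20.28 m/s

Take point 1 at the surface (v₁ ≈ 0) and point 2 at the hole (at atmospheric pressure). Bernoulli: P₁ + ρg h = P_atm + ½ρv₂².
With P₁ − P_atm = 75190 Pa, v₂ = √(2gh + 2ΔP/ρ) = √(2·9.81·13.29 + 2·75190/1000) = 20.28 m/s.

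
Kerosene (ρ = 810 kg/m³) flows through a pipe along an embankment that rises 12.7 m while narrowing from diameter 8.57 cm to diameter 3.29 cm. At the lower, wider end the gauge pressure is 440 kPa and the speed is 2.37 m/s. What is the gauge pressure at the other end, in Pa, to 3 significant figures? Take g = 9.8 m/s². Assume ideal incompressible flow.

P₂ ≈ 237000 Pa

The volume flow rate is constant, so v₂ = (A₁/A₂)v₁ = (57.7/8.50)·2.37 = 16.1 m/s.
Applying Bernoulli between the two ends and solving for P₂: P₂ = P₁ + ½ρ(v₁² − v₂²) − ρgΔh.
P₂ = 440000 + ½·810·(2.37² − 16.1²) − 810·9.8·(+12.7) = 440000 + (-102000) − (101000) = 237000 Pa.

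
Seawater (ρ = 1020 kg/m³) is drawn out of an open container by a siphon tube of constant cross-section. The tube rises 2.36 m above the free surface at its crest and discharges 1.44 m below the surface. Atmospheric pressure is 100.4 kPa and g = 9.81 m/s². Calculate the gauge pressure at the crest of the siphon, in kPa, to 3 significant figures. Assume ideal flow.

P_gauge ≈ -38.0 kPa

From the surface to the outlet (both open to atmosphere, surface at rest): v = √(2g·h_out) = √(2·9.81·1.44) = 5.32 m/s.
Continuity keeps v the same throughout the tube; from surface to crest, P_atm + 0 = P_top + ½ρv² + ρg·h_top.
P_top = 100400 − ½·1020·5.32² − 1020·9.81·2.36 = 62400 Pa. So P_gauge = P_top − P_atm = -38000 Pa.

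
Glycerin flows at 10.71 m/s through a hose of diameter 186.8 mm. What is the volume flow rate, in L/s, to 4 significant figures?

Q = A·v = 0.02741 m² × 10.71 m/s = 0.2935 m³/s.
Converting: 0.2935 m³/s × 1000 = 293.5 L/s.

Q ≈ 293.5 L/s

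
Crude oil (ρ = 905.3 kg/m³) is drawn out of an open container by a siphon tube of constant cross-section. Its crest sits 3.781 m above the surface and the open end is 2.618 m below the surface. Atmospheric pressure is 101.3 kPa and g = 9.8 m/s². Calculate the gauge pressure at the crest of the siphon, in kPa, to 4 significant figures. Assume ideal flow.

P_gauge ≈ -56.77 kPa

From the surface to the outlet (both open to atmosphere, surface at rest): v = √(2g·h_out) = √(2·9.8·2.618) = 7.163 m/s.
Continuity keeps v the same throughout the tube; from surface to crest, P_atm + 0 = P_top + ½ρv² + ρg·h_top.
P_top = 101300 − ½·905.3·7.163² − 905.3·9.8·3.781 = 44530 Pa. So P_gauge = P_top − P_atm = -56770 Pa.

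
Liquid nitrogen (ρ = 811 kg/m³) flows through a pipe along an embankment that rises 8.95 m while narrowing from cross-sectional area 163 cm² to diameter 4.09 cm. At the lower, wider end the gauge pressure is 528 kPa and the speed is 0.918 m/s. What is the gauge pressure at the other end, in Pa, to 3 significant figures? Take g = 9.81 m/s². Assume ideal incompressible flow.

P₂ ≈ 405000 Pa

Continuity gives A₁v₁ = A₂v₂, so v₂ = (163 cm²)/(13.1 cm²) × 0.918 m/s = 11.4 m/s.
Energy conservation along the streamline gives P₂ = P₁ − ½ρ(v₂² − v₁²) − ρg(h₂ − h₁).
P₂ = 528000 + ½·811·(0.918² − 11.4²) − 811·9.81·(+8.95) = 528000 + (-52300) − (71200) = 405000 Pa.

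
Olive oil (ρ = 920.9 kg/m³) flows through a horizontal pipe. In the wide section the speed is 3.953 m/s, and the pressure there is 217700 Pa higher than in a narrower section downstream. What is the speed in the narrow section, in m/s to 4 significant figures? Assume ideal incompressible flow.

v₂ ≈ 22.10 m/s

Along the level pipe P + ½ρv² is conserved, hence v₂² = v₁² + 2(P₁ − P₂)/ρ.
v₂ = √(3.953² + 2·217700/920.9) = √(15.63 + 472.8) = 22.10 m/s.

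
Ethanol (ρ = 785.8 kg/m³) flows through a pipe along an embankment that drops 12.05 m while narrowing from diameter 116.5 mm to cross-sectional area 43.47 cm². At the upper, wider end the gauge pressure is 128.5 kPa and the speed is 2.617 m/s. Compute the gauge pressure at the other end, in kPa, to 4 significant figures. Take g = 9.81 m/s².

207.9 kPa

The volume flow rate is constant, so v₂ = (A₁/A₂)v₁ = (106.6/43.47)·2.617 = 6.417 m/s.
Applying Bernoulli between the two ends and solving for P₂: P₂ = P₁ + ½ρ(v₁² − v₂²) − ρgΔh.
P₂ = 128500 + ½·785.8·(2.617² − 6.417²) − 785.8·9.81·(−12.05) = 128500 + (-13490) − (-92890) = 207900 Pa.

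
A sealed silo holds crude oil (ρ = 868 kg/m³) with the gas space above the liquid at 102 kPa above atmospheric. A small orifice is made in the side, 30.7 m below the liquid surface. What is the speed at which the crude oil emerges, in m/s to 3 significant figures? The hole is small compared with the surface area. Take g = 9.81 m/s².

v ≈ 28.9 m/s

Take point 1 at the surface (v₁ ≈ 0) and point 2 at the hole (at atmospheric pressure). Bernoulli: P₁ + ρg h = P_atm + ½ρv₂².
With P₁ − P_atm = 102000 Pa, v₂ = √(2gh + 2ΔP/ρ) = √(2·9.81·30.7 + 2·102000/868) = 28.9 m/s.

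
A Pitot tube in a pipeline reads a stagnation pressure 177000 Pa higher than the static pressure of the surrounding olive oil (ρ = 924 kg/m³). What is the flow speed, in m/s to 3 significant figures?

v ≈ 19.6 m/s

At the stagnation point the flow is brought to rest, so Bernoulli gives P_stag − P_static = ½ρv².
v = √(2ΔP/ρ) = √(2·177000/924) = 19.6 m/s.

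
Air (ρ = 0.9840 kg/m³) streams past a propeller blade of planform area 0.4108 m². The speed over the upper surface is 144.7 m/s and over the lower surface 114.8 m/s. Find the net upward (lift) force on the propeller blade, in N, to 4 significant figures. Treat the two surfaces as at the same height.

With equal heights on the two surfaces, Bernoulli gives P_lower − P_upper = ½ρ(v_upper² − v_lower²).
ΔP = ½·0.9840·(144.7² − 114.8²) = 3817 Pa.
Lift = ΔP · A = 3817 × 0.4108 = 1568 N.

1568 N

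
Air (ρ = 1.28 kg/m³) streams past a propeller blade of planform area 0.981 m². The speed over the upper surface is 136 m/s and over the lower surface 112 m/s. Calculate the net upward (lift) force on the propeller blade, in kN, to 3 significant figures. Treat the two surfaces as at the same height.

From P + ½ρv² = const at equal height, P_low − P_up = ½ρ(v_up² − v_low²).
ΔP = ½·1.28·(136² − 112²) = 3810 Pa.
Lift = ΔP · A = 3810 × 0.981 = 3740 N.

F ≈ 3.74 kN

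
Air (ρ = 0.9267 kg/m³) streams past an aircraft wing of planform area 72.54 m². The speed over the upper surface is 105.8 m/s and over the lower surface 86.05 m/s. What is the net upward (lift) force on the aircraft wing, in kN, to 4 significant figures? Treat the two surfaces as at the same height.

F ≈ 127.4 kN

From P + ½ρv² = const at equal height, P_low − P_up = ½ρ(v_up² − v_low²).
ΔP = ½·0.9267·(105.8² − 86.05²) = 1756 Pa.
Lift = ΔP · A = 1756 × 72.54 = 127400 N.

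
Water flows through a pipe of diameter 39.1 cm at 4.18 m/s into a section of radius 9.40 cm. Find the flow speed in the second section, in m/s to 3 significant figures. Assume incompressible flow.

18.1 m/s

The volume flow rate is constant, so v₂ = (A₁/A₂)v₁ = (1200/278)·4.18 = 18.1 m/s.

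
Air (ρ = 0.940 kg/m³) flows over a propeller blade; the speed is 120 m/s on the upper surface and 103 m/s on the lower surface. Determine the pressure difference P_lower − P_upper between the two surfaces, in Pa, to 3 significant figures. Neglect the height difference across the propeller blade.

ΔP = 1780 Pa

The pressure is lower where the speed is higher: ΔP = ½ρ(v_up² − v_low²).
ΔP = ½·0.940·(120² − 103²) = 1780 Pa.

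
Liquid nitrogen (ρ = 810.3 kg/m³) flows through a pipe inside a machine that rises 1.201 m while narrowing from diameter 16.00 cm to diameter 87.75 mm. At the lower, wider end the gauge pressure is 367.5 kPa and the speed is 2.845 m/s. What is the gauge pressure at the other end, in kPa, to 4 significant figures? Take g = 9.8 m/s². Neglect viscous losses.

Mass conservation (A₁v₁ = A₂v₂) gives v₂ = 2.845 × 201.1/60.48 = 9.459 m/s.
Energy conservation along the streamline gives P₂ = P₁ − ½ρ(v₂² − v₁²) − ρg(h₂ − h₁).
P₂ = 367500 + ½·810.3·(2.845² − 9.459²) − 810.3·9.8·(+1.201) = 367500 + (-32970) − (9537) = 325000 Pa.

P₂ = 325.0 kPa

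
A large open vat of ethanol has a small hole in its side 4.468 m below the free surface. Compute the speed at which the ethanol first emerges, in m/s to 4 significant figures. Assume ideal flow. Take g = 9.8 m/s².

Torricelli's result v = √(2gh) gives v = √(2·9.8·4.468) = 9.358 m/s.

9.358 m/s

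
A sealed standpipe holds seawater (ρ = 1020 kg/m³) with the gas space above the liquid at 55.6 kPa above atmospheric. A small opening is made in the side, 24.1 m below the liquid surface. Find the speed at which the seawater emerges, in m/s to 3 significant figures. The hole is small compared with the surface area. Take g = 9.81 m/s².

v = 24.1 m/s

Take point 1 at the surface (v₁ ≈ 0) and point 2 at the hole (at atmospheric pressure). Bernoulli: P₁ + ρg h = P_atm + ½ρv₂².
With P₁ − P_atm = 55600 Pa, v₂ = √(2gh + 2ΔP/ρ) = √(2·9.81·24.1 + 2·55600/1020) = 24.1 m/s.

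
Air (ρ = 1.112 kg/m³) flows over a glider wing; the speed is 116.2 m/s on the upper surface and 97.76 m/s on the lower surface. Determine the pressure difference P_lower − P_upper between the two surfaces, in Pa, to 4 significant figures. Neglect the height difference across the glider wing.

The pressure is lower where the speed is higher: ΔP = ½ρ(v_up² − v_low²).
ΔP = ½·1.112·(116.2² − 97.76²) = 2194 Pa.

ΔP ≈ 2194 Pa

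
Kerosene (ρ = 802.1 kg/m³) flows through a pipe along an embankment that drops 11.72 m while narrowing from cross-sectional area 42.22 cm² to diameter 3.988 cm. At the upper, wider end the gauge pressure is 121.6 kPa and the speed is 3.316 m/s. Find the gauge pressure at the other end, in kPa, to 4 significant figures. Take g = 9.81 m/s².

P₂ = 167.8 kPa

Mass conservation (A₁v₁ = A₂v₂) gives v₂ = 3.316 × 42.22/12.49 = 11.21 m/s.
Applying Bernoulli between the two ends and solving for P₂: P₂ = P₁ + ½ρ(v₁² − v₂²) − ρgΔh.
P₂ = 121600 + ½·802.1·(3.316² − 11.21²) − 802.1·9.81·(−11.72) = 121600 + (-45970) − (-92220) = 167800 Pa.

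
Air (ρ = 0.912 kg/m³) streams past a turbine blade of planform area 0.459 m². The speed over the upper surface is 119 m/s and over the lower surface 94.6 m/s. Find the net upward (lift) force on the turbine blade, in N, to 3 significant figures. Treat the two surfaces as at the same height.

From P + ½ρv² = const at equal height, P_low − P_up = ½ρ(v_up² − v_low²).
ΔP = ½·0.912·(119² − 94.6²) = 2380 Pa.
Lift = ΔP · A = 2380 × 0.459 = 1090 N.

F ≈ 1090 N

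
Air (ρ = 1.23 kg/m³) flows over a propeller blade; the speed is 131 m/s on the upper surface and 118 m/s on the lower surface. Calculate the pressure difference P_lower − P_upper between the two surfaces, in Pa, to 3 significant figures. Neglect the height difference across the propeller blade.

1990 Pa

Bernoulli (same height): P_lower − P_upper = ½ρ(v_upper² − v_lower²).
ΔP = ½·1.23·(131² − 118²) = 1990 Pa.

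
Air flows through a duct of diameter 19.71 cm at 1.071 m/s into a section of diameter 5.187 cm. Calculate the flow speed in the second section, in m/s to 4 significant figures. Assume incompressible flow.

v₂ ≈ 15.46 m/s

Continuity gives A₁v₁ = A₂v₂, so v₂ = (305.1 cm²)/(21.13 cm²) × 1.071 m/s = 15.46 m/s.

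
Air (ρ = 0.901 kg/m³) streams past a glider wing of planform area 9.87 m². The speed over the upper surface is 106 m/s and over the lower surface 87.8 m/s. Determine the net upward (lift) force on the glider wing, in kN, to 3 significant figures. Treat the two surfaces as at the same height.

From P + ½ρv² = const at equal height, P_low − P_up = ½ρ(v_up² − v_low²).
ΔP = ½·0.901·(106² − 87.8²) = 1590 Pa.
Lift = ΔP · A = 1590 × 9.87 = 15700 N.

F = 15.7 kN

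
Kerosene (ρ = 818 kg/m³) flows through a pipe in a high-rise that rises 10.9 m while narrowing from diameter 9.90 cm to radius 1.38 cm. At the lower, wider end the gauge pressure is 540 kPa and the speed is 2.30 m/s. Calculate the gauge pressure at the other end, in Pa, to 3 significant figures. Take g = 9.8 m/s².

96600 Pa

Mass conservation (A₁v₁ = A₂v₂) gives v₂ = 2.30 × 77.0/5.98 = 29.6 m/s.
Applying Bernoulli between the two ends and solving for P₂: P₂ = P₁ + ½ρ(v₁² − v₂²) − ρgΔh.
P₂ = 540000 + ½·818·(2.30² − 29.6²) − 818·9.8·(+10.9) = 540000 + (-356000) − (87400) = 96600 Pa.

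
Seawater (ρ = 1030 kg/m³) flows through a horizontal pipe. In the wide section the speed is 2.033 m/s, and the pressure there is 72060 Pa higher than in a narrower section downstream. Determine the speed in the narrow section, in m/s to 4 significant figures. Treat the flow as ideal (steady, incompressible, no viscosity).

v₂ ≈ 12.00 m/s

Horizontal Bernoulli: P₁ + ½ρv₁² = P₂ + ½ρv₂², so v₂² = v₁² + 2(P₁ − P₂)/ρ.
v₂ = √(2.033² + 2·72060/1030) = √(4.133 + 139.9) = 12.00 m/s.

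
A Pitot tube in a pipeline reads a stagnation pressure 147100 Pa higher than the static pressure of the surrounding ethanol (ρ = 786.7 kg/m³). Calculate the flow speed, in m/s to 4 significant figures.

19.34 m/s

At the stagnation point the flow is brought to rest, so Bernoulli gives P_stag − P_static = ½ρv².
v = √(2ΔP/ρ) = √(2·147100/786.7) = 19.34 m/s.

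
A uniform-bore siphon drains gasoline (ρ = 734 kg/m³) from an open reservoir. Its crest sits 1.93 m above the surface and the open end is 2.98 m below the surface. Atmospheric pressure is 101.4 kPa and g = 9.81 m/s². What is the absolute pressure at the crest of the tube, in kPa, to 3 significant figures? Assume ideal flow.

P_top = 66.0 kPa

Bernoulli surface→outlet gives ½v² = g·h_out, so v = √(2·9.81·2.98) = 7.65 m/s.
The bore is uniform, so the speed at the crest is the same v. Bernoulli surface→crest: P_atm = P_top + ½ρv² + ρg·h_top.
P_top = 101400 − ½·734·7.65² − 734·9.81·1.93 = 66000 Pa.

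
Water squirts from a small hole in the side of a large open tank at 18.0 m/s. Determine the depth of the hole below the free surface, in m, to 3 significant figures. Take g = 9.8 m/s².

For a small hole in a large open tank, ½v² = gh, giving h = v²/(2g).
h = 18.0²/(2·9.8) = 324/19.60 = 16.5 m.

16.5 m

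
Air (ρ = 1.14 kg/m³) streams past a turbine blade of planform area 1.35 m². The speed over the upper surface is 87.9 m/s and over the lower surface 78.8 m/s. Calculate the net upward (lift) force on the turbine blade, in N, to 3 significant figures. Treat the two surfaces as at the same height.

With equal heights on the two surfaces, Bernoulli gives P_lower − P_upper = ½ρ(v_upper² − v_lower²).
ΔP = ½·1.14·(87.9² − 78.8²) = 865 Pa.
Lift = ΔP · A = 865 × 1.35 = 1170 N.

F ≈ 1170 N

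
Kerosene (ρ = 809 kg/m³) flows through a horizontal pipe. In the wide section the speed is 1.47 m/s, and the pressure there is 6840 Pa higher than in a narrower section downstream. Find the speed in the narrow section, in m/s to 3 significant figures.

v₂ ≈ 4.37 m/s

Along the level pipe P + ½ρv² is conserved, hence v₂² = v₁² + 2(P₁ − P₂)/ρ.
v₂ = √(1.47² + 2·6840/809) = √(2.16 + 16.9) = 4.37 m/s.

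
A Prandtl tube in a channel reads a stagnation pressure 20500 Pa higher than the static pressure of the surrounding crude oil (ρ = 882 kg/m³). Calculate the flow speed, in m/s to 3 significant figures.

6.82 m/s

Bernoulli between the free stream and the stagnation point: ½ρv² = P_stag − P_static.
v = √(2ΔP/ρ) = √(2·20500/882) = 6.82 m/s.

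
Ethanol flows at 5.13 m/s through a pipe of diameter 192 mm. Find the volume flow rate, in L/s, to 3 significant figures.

Q ≈ 149 L/s

Q = A·v = 0.0290 m² × 5.13 m/s = 0.149 m³/s.
Converting: 0.149 m³/s × 1000 = 149 L/s.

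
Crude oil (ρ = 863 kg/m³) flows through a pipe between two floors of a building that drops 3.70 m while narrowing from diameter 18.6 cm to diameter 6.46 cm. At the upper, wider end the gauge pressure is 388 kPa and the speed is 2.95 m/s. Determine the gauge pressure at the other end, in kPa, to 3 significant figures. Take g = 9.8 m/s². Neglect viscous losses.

165 kPa

The volume flow rate is constant, so v₂ = (A₁/A₂)v₁ = (272/32.8)·2.95 = 24.5 m/s.
Bernoulli: P₁ + ½ρv₁² + ρg h₁ = P₂ + ½ρv₂² + ρg h₂, so P₂ = P₁ + ½ρ(v₁² − v₂²) − ρg(h₂ − h₁).
P₂ = 388000 + ½·863·(2.95² − 24.5²) − 863·9.8·(−3.70) = 388000 + (-254000) − (-31300) = 165000 Pa.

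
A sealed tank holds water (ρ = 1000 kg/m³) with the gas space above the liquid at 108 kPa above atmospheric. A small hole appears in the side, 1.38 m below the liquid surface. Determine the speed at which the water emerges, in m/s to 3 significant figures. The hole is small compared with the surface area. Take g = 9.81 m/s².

v ≈ 15.6 m/s

Take point 1 at the surface (v₁ ≈ 0) and point 2 at the hole (at atmospheric pressure). Bernoulli: P₁ + ρg h = P_atm + ½ρv₂².
With P₁ − P_atm = 108000 Pa, v₂ = √(2gh + 2ΔP/ρ) = √(2·9.81·1.38 + 2·108000/1000) = 15.6 m/s.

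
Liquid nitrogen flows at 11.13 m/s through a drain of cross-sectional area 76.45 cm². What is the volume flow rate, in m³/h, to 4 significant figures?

Q ≈ 306.3 m³/h

Q = A·v = 0.007645 m² × 11.13 m/s = 0.08509 m³/s.
Converting: 0.08509 m³/s × 3600 = 306.3 m³/h.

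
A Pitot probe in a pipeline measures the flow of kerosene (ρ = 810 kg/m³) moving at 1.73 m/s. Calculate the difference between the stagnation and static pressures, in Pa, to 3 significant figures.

The dynamic pressure equals the rise in static pressure at the stagnation point: ΔP = ½ρv².
ΔP = ½·810·1.73² = 1210 Pa.

ΔP ≈ 1210 Pa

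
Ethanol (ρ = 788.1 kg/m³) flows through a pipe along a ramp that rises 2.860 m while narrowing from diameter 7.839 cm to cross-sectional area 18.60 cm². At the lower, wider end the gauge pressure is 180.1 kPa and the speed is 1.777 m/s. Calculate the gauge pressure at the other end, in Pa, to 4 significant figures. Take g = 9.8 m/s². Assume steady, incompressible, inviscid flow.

150900 Pa

The volume flow rate is constant, so v₂ = (A₁/A₂)v₁ = (48.26/18.60)·1.777 = 4.611 m/s.
Bernoulli: P₁ + ½ρv₁² + ρg h₁ = P₂ + ½ρv₂² + ρg h₂, so P₂ = P₁ + ½ρ(v₁² − v₂²) − ρg(h₂ − h₁).
P₂ = 180100 + ½·788.1·(1.777² − 4.611²) − 788.1·9.8·(+2.860) = 180100 + (-7133) − (22090) = 150900 Pa.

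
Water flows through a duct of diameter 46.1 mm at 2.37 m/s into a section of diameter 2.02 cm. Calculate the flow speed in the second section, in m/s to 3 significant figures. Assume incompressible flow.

By continuity, v₂ = v₁·A₁/A₂ = 2.37·(16.7/3.20) = 12.3 m/s.

v₂ ≈ 12.3 m/s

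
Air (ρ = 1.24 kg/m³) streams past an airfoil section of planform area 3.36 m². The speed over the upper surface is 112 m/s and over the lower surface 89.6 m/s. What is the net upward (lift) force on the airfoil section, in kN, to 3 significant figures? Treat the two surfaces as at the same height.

From P + ½ρv² = const at equal height, P_low − P_up = ½ρ(v_up² − v_low²).
ΔP = ½·1.24·(112² − 89.6²) = 2800 Pa.
Lift = ΔP · A = 2800 × 3.36 = 9410 N.

F ≈ 9.41 kN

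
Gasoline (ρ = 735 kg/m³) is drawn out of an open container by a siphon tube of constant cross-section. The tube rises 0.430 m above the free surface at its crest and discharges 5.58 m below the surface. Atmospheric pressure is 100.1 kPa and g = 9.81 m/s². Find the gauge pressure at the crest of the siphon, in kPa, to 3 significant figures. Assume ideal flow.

-43.3 kPa

The outlet speed comes from Torricelli: v = √(2g·5.58) = 10.5 m/s.
The bore is uniform, so the speed at the crest is the same v. Bernoulli surface→crest: P_atm = P_top + ½ρv² + ρg·h_top.
P_top = 100100 − ½·735·10.5² − 735·9.81·0.430 = 56800 Pa. So P_gauge = P_top − P_atm = -43300 Pa.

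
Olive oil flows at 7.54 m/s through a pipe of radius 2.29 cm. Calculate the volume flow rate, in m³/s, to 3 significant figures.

Q ≈ 0.0124 m³/s

Q = A·v = 0.00165 m² × 7.54 m/s = 0.0124 m³/s.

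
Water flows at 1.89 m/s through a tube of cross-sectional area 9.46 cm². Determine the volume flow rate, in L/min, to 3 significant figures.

Q = A·v = 0.000946 m² × 1.89 m/s = 0.00179 m³/s.
Converting: 0.00179 m³/s × 60000 = 107 L/min.

107 L/min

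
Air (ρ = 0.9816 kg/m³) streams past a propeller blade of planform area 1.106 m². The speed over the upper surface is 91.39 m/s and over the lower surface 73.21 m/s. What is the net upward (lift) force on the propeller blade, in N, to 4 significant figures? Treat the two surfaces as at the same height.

F ≈ 1624 N

With equal heights on the two surfaces, Bernoulli gives P_lower − P_upper = ½ρ(v_upper² − v_lower²).
ΔP = ½·0.9816·(91.39² − 73.21²) = 1469 Pa.
Lift = ΔP · A = 1469 × 1.106 = 1624 N.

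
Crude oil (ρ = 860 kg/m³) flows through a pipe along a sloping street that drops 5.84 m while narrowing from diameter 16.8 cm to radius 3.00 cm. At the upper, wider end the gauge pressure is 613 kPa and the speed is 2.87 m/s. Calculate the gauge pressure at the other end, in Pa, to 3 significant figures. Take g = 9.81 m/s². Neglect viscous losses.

The volume flow rate is constant, so v₂ = (A₁/A₂)v₁ = (222/28.3)·2.87 = 22.5 m/s.
Bernoulli: P₁ + ½ρv₁² + ρg h₁ = P₂ + ½ρv₂² + ρg h₂, so P₂ = P₁ + ½ρ(v₁² − v₂²) − ρg(h₂ − h₁).
P₂ = 613000 + ½·860·(2.87² − 22.5²) − 860·9.81·(−5.84) = 613000 + (-214000) − (-49300) = 448000 Pa.

P₂ ≈ 448000 Pa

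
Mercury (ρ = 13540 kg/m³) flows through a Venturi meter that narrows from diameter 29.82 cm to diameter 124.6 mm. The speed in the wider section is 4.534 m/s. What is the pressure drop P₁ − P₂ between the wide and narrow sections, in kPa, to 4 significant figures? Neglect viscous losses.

ΔP ≈ 4427 kPa

Mass conservation (A₁v₁ = A₂v₂) gives v₂ = 4.534 × 698.4/121.9 = 25.97 m/s.
The pipe is horizontal, so Bernoulli reduces to P₁ + ½ρv₁² = P₂ + ½ρv₂².
P₁ − P₂ = ½·13540·(25.97² − 4.534²) = ½·13540·653.8 = 4427000 Pa.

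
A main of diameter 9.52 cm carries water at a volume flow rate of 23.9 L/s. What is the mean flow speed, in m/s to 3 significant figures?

Q = 23.9 L/s = 0.0239 m³/s.
v = Q/A = 0.0239 / 0.00712 = 3.36 m/s.

v ≈ 3.36 m/s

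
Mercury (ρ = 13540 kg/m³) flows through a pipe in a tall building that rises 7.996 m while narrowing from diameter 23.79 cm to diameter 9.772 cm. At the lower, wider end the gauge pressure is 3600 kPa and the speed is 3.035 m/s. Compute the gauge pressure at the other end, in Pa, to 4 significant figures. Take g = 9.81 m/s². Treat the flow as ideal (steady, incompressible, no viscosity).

P₂ ≈ 409700 Pa

Mass conservation (A₁v₁ = A₂v₂) gives v₂ = 3.035 × 444.5/75.00 = 17.99 m/s.
Applying Bernoulli between the two ends and solving for P₂: P₂ = P₁ + ½ρ(v₁² − v₂²) − ρgΔh.
P₂ = 3600000 + ½·13540·(3.035² − 17.99²) − 13540·9.81·(+7.996) = 3600000 + (-2128000) − (1062000) = 409700 Pa.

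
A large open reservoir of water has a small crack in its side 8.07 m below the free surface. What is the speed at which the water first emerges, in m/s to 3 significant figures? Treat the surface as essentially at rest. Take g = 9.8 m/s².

12.6 m/s

With the surface at rest and both surface and jet at atmospheric pressure, Bernoulli gives ρg h = ½ρv², so v = √(2gh) = √(2·9.8·8.07) = 12.6 m/s.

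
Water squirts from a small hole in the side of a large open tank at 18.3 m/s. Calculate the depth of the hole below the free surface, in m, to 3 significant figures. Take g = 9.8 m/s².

h ≈ 17.1 m

For a small hole in a large open tank, ½v² = gh, giving h = v²/(2g).
h = 18.3²/(2·9.8) = 335/19.60 = 17.1 m.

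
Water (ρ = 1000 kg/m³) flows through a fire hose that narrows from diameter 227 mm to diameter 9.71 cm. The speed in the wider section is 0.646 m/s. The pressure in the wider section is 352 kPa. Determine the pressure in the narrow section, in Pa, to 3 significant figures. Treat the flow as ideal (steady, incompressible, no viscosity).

Mass conservation (A₁v₁ = A₂v₂) gives v₂ = 0.646 × 405/74.1 = 3.53 m/s.
Along the horizontal streamline, P + ½ρv² is constant.
P₂ = P₁ − ½ρ(v₂² − v₁²) = 352000 − ½·1000·(3.53² − 0.646²) = 352000 − 6020 = 346000 Pa.

P₂ ≈ 346000 Pa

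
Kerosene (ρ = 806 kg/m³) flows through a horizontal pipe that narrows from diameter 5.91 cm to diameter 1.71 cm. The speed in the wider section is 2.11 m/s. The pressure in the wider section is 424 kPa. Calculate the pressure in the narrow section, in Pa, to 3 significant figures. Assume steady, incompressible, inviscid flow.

The volume flow rate is constant, so v₂ = (A₁/A₂)v₁ = (27.4/2.30)·2.11 = 25.2 m/s.
Along the horizontal streamline, P + ½ρv² is constant.
P₂ = P₁ − ½ρ(v₂² − v₁²) = 424000 − ½·806·(25.2² − 2.11²) = 424000 − 254000 = 170000 Pa.

P₂ ≈ 170000 Pa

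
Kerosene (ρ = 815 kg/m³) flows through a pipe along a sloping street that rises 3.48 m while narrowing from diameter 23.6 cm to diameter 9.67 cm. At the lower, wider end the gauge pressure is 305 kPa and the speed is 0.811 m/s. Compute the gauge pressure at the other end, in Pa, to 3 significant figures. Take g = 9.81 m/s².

268000 Pa

By continuity, v₂ = v₁·A₁/A₂ = 0.811·(437/73.4) = 4.83 m/s.
Energy conservation along the streamline gives P₂ = P₁ − ½ρ(v₂² − v₁²) − ρg(h₂ − h₁).
P₂ = 305000 + ½·815·(0.811² − 4.83²) − 815·9.81·(+3.48) = 305000 + (-9240) − (27800) = 268000 Pa.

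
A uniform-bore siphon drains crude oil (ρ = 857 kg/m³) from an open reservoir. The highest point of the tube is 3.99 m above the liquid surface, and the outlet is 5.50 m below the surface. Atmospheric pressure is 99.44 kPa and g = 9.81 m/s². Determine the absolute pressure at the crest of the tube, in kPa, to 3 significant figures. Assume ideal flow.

19.7 kPa

Bernoulli surface→outlet gives ½v² = g·h_out, so v = √(2·9.81·5.50) = 10.4 m/s.
The bore is uniform, so the speed at the crest is the same v. Bernoulli surface→crest: P_atm = P_top + ½ρv² + ρg·h_top.
P_top = 99440 − ½·857·10.4² − 857·9.81·3.99 = 19700 Pa.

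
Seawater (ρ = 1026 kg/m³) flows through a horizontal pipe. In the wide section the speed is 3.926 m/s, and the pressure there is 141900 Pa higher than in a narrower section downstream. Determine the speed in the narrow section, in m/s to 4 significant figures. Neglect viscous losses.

Horizontal Bernoulli: P₁ + ½ρv₁² = P₂ + ½ρv₂², so v₂² = v₁² + 2(P₁ − P₂)/ρ.
v₂ = √(3.926² + 2·141900/1026) = √(15.41 + 276.6) = 17.09 m/s.

17.09 m/s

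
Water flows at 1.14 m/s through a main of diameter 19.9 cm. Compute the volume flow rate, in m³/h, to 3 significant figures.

Q = A·v = 0.0311 m² × 1.14 m/s = 0.0355 m³/s.
Converting: 0.0355 m³/s × 3600 = 128 m³/h.

128 m³/h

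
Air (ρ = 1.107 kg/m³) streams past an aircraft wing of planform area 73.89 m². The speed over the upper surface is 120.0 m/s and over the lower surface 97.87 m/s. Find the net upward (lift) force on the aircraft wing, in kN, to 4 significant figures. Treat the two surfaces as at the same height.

With equal heights on the two surfaces, Bernoulli gives P_lower − P_upper = ½ρ(v_upper² − v_lower²).
ΔP = ½·1.107·(120.0² − 97.87²) = 2669 Pa.
Lift = ΔP · A = 2669 × 73.89 = 197200 N.

F ≈ 197.2 kN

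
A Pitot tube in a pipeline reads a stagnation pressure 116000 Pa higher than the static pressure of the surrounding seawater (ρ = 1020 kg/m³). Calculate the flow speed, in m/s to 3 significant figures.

The dynamic pressure equals the rise in static pressure at the stagnation point: ΔP = ½ρv².
v = √(2ΔP/ρ) = √(2·116000/1020) = 15.1 m/s.

v ≈ 15.1 m/s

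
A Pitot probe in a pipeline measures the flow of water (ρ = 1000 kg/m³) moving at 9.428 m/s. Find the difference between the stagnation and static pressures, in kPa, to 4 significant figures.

At the stagnation point the flow is brought to rest, so Bernoulli gives P_stag − P_static = ½ρv².
ΔP = ½·1000·9.428² = 44440 Pa.

ΔP ≈ 44.44 kPa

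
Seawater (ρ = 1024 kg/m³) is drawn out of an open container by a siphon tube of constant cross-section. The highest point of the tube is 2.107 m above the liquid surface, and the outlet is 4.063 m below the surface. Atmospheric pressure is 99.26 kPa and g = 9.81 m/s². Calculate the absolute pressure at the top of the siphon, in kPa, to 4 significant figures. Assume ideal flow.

The outlet speed comes from Torricelli: v = √(2g·4.063) = 8.928 m/s.
Continuity keeps v the same throughout the tube; from surface to crest, P_atm + 0 = P_top + ½ρv² + ρg·h_top.
P_top = 99260 − ½·1024·8.928² − 1024·9.81·2.107 = 37280 Pa.

P_top ≈ 37.28 kPa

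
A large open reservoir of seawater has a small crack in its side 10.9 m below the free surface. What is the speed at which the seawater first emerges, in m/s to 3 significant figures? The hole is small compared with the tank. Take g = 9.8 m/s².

The surface is effectively still and both ends are open, so ½v² = gh and v = √(2·9.8·10.9) = 14.6 m/s.

v ≈ 14.6 m/s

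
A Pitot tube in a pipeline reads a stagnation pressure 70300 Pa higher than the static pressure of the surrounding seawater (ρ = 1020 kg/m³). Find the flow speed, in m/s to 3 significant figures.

Bernoulli between the free stream and the stagnation point: ½ρv² = P_stag − P_static.
v = √(2ΔP/ρ) = √(2·70300/1020) = 11.7 m/s.

v = 11.7 m/s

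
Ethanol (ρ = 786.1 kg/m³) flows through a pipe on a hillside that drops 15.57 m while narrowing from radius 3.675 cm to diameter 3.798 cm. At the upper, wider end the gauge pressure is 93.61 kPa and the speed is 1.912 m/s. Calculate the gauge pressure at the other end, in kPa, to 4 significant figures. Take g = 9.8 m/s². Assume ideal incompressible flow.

P₂ ≈ 194.8 kPa

Mass conservation (A₁v₁ = A₂v₂) gives v₂ = 1.912 × 42.43/11.33 = 7.161 m/s.
Applying Bernoulli between the two ends and solving for P₂: P₂ = P₁ + ½ρ(v₁² − v₂²) − ρgΔh.
P₂ = 93610 + ½·786.1·(1.912² − 7.161²) − 786.1·9.8·(−15.57) = 93610 + (-18720) − (-119900) = 194800 Pa.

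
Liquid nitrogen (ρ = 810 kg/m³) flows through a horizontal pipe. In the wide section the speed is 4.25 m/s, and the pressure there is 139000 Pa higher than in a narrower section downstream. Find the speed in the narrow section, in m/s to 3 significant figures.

Horizontal Bernoulli: P₁ + ½ρv₁² = P₂ + ½ρv₂², so v₂² = v₁² + 2(P₁ − P₂)/ρ.
v₂ = √(4.25² + 2·139000/810) = √(18.1 + 343) = 19.0 m/s.

v₂ = 19.0 m/s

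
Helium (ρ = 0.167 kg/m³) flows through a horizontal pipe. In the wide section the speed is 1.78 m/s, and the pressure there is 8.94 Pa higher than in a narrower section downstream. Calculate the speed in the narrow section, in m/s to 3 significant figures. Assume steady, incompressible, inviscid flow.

Horizontal Bernoulli: P₁ + ½ρv₁² = P₂ + ½ρv₂², so v₂² = v₁² + 2(P₁ − P₂)/ρ.
v₂ = √(1.78² + 2·8.94/0.167) = √(3.17 + 107) = 10.5 m/s.

v₂ = 10.5 m/s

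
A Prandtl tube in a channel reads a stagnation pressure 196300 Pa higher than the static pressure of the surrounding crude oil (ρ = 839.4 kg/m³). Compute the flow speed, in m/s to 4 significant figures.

At the stagnation point the flow is brought to rest, so Bernoulli gives P_stag − P_static = ½ρv².
v = √(2ΔP/ρ) = √(2·196300/839.4) = 21.63 m/s.

v ≈ 21.63 m/s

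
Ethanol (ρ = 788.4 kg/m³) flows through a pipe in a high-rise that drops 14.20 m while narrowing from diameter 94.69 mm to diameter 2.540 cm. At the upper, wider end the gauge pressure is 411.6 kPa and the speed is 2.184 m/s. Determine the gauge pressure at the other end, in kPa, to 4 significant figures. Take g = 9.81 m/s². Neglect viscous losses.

160.1 kPa

The volume flow rate is constant, so v₂ = (A₁/A₂)v₁ = (70.42/5.067)·2.184 = 30.35 m/s.
Energy conservation along the streamline gives P₂ = P₁ − ½ρ(v₂² − v₁²) − ρg(h₂ − h₁).
P₂ = 411600 + ½·788.4·(2.184² − 30.35²) − 788.4·9.81·(−14.20) = 411600 + (-361300) − (-109800) = 160100 Pa.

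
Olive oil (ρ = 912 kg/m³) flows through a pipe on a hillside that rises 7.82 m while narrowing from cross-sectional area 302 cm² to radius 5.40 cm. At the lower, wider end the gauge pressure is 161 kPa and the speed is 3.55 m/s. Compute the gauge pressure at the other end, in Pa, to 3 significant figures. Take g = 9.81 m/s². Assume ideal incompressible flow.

Continuity gives A₁v₁ = A₂v₂, so v₂ = (302 cm²)/(91.6 cm²) × 3.55 m/s = 11.7 m/s.
Applying Bernoulli between the two ends and solving for P₂: P₂ = P₁ + ½ρ(v₁² − v₂²) − ρgΔh.
P₂ = 161000 + ½·912·(3.55² − 11.7²) − 912·9.81·(+7.82) = 161000 + (-56700) − (70000) = 34300 Pa.

P₂ = 34300 Pa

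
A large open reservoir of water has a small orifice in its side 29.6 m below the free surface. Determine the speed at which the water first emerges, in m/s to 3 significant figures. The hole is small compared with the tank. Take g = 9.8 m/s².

24.1 m/s

Bernoulli from surface to hole (P equal, v_surface ≈ 0): v = √(2gh) = √(2×9.8×29.6) = 24.1 m/s.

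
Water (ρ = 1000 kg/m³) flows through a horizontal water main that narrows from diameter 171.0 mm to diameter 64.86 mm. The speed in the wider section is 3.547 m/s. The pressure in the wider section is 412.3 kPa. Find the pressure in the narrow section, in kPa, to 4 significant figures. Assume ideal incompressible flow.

Mass conservation (A₁v₁ = A₂v₂) gives v₂ = 3.547 × 229.7/33.04 = 24.65 m/s.
Along the horizontal streamline, P + ½ρv² is constant.
P₂ = P₁ − ½ρ(v₂² − v₁²) = 412300 − ½·1000·(24.65² − 3.547²) = 412300 − 297600 = 114700 Pa.

P₂ = 114.7 kPa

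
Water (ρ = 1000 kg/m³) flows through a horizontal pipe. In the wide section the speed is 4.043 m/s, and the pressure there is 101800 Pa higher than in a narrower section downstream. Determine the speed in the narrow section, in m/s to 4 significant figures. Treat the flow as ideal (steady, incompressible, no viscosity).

v₂ ≈ 14.83 m/s

Along the level pipe P + ½ρv² is conserved, hence v₂² = v₁² + 2(P₁ − P₂)/ρ.
v₂ = √(4.043² + 2·101800/1000) = √(16.35 + 203.6) = 14.83 m/s.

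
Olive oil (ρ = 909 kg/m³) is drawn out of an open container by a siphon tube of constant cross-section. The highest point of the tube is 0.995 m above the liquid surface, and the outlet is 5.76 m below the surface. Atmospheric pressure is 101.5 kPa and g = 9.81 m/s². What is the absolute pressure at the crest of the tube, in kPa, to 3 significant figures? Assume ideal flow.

Bernoulli surface→outlet gives ½v² = g·h_out, so v = √(2·9.81·5.76) = 10.6 m/s.
Continuity keeps v the same throughout the tube; from surface to crest, P_atm + 0 = P_top + ½ρv² + ρg·h_top.
P_top = 101500 − ½·909·10.6² − 909·9.81·0.995 = 41300 Pa.

P_top ≈ 41.3 kPa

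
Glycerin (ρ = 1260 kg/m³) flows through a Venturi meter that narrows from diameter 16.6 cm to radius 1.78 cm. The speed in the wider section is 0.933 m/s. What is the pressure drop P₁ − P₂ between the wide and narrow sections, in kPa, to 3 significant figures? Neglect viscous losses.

ΔP ≈ 259 kPa

By continuity, v₂ = v₁·A₁/A₂ = 0.933·(216/9.95) = 20.3 m/s.
Along the horizontal streamline, P + ½ρv² is constant.
P₁ − P₂ = ½·1260·(20.3² − 0.933²) = ½·1260·411 = 259000 Pa.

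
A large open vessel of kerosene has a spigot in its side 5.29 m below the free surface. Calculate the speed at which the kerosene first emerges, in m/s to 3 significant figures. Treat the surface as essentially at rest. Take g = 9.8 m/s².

v ≈ 10.2 m/s

With the surface at rest and both surface and jet at atmospheric pressure, Bernoulli gives ρg h = ½ρv², so v = √(2gh) = √(2·9.8·5.29) = 10.2 m/s.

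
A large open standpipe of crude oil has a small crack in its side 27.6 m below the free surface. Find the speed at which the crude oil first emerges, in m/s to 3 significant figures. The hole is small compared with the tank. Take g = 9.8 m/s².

v ≈ 23.3 m/s

With the surface at rest and both surface and jet at atmospheric pressure, Bernoulli gives ρg h = ½ρv², so v = √(2gh) = √(2·9.8·27.6) = 23.3 m/s.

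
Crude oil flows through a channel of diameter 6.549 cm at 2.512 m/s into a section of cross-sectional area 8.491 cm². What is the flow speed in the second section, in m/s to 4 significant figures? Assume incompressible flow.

Mass conservation (A₁v₁ = A₂v₂) gives v₂ = 2.512 × 33.69/8.491 = 9.966 m/s.

v₂ ≈ 9.966 m/s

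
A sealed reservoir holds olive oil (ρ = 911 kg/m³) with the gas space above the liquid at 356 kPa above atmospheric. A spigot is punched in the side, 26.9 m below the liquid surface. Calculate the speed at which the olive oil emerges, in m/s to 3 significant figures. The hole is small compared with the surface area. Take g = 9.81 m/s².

Take point 1 at the surface (v₁ ≈ 0) and point 2 at the hole (at atmospheric pressure). Bernoulli: P₁ + ρg h = P_atm + ½ρv₂².
With P₁ − P_atm = 356000 Pa, v₂ = √(2gh + 2ΔP/ρ) = √(2·9.81·26.9 + 2·356000/911) = 36.2 m/s.

v ≈ 36.2 m/s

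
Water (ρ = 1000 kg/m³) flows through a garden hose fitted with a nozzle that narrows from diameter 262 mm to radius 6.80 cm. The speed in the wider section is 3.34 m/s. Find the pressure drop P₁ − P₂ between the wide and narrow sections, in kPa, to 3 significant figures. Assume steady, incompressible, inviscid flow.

By continuity, v₂ = v₁·A₁/A₂ = 3.34·(539/145) = 12.4 m/s.
The pipe is horizontal, so Bernoulli reduces to P₁ + ½ρv₁² = P₂ + ½ρv₂².
P₁ − P₂ = ½·1000·(12.4² − 3.34²) = ½·1000·142 = 71200 Pa.

71.2 kPa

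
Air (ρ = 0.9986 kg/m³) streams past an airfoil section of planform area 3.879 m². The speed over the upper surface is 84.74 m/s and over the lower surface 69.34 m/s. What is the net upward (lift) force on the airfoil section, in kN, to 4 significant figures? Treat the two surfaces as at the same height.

With equal heights on the two surfaces, Bernoulli gives P_lower − P_upper = ½ρ(v_upper² − v_lower²).
ΔP = ½·0.9986·(84.74² − 69.34²) = 1185 Pa.
Lift = ΔP · A = 1185 × 3.879 = 4596 N.

F ≈ 4.596 kN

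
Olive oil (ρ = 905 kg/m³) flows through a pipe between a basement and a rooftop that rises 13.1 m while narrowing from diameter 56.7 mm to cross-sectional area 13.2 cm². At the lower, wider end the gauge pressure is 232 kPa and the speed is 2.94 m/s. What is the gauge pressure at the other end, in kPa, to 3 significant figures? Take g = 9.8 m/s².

105 kPa

Continuity gives A₁v₁ = A₂v₂, so v₂ = (25.2 cm²)/(13.2 cm²) × 2.94 m/s = 5.62 m/s.
Bernoulli: P₁ + ½ρv₁² + ρg h₁ = P₂ + ½ρv₂² + ρg h₂, so P₂ = P₁ + ½ρ(v₁² − v₂²) − ρg(h₂ − h₁).
P₂ = 232000 + ½·905·(2.94² − 5.62²) − 905·9.8·(+13.1) = 232000 + (-10400) − (116000) = 105000 Pa.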